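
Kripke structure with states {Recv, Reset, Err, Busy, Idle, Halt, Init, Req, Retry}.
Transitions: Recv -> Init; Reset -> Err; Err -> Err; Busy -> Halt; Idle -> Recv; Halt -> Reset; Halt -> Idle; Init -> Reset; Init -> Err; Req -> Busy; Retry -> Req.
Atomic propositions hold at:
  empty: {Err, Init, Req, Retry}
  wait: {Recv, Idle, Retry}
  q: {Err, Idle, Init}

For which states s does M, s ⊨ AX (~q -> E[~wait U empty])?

{Recv, Reset, Err, Busy, Halt, Init, Req, Retry}

Sat(~q) = {Recv, Reset, Busy, Halt, Req, Retry}
Sat(~wait) = {Reset, Err, Busy, Halt, Init, Req}
E[~wait U empty]: least fixpoint, start Z0 = Sat(empty) = {Err, Init, Req, Retry}, add states in Sat(~wait) with some successor in Z. Z1 = {Reset, Err, Init, Req, Retry}; Z2 = {Reset, Err, Halt, Init, Req, Retry}; Z3 = {Reset, Err, Busy, Halt, Init, Req, Retry}; fixed.
Sat(E[~wait U empty]) = {Reset, Err, Busy, Halt, Init, Req, Retry}
Sat(~q -> E[~wait U empty]) = {Reset, Err, Busy, Idle, Halt, Init, Req, Retry}
Sat(AX (~q -> E[~wait U empty])) = {s : every successor in {Reset, Err, Busy, Idle, Halt, Init, Req, Retry}} = {Recv, Reset, Err, Busy, Halt, Init, Req, Retry}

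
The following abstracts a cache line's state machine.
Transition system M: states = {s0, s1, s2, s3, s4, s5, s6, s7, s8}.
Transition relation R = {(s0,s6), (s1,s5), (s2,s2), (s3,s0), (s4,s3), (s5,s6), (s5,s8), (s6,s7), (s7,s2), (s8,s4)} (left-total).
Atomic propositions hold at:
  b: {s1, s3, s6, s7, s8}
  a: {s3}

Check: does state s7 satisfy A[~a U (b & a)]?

Sat(~a) = {s0, s1, s2, s4, s5, s6, s7, s8}
Sat(b & a) = {s3}
A[~a U (b & a)]: least fixpoint, start Z0 = Sat((b & a)) = {s3}, add states in Sat(~a) with every successor in Z. Z1 = {s3, s4}; Z2 = {s3, s4, s8}; fixed.
Sat(A[~a U (b & a)]) = {s3, s4, s8}
s7 ∉ Sat(A[~a U (b & a)]) = {s3, s4, s8}, so the formula does not hold at s7.

No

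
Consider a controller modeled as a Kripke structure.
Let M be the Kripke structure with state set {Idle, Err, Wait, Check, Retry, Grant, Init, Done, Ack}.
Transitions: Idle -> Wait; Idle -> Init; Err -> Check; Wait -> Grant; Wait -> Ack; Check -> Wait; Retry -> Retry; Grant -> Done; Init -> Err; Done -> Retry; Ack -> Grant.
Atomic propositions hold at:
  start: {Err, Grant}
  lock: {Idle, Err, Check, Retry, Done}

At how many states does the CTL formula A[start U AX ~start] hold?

Sat(~start) = {Idle, Wait, Check, Retry, Init, Done, Ack}
Sat(AX ~start) = {s : every successor in {Idle, Wait, Check, Retry, Init, Done, Ack}} = {Idle, Err, Check, Retry, Grant, Done}
A[start U AX ~start]: least fixpoint, start Z0 = Sat(AX ~start) = {Idle, Err, Check, Retry, Grant, Done}, add states in Sat(start) with every successor in Z. Already a fixed point.
Sat(A[start U AX ~start]) = {Idle, Err, Check, Retry, Grant, Done}
|Sat(A[start U AX ~start])| = |{Idle, Err, Check, Retry, Grant, Done}| = 6.

6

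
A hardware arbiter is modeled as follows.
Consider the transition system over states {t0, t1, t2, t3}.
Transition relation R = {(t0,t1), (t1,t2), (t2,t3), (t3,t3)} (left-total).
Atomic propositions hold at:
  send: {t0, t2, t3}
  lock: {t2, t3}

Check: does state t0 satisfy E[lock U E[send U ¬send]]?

Yes

Sat(¬send) = {t1}
E[send U ¬send]: least fixpoint, start Z0 = Sat(¬send) = {t1}, add states in Sat(send) with some successor in Z. Z1 = {t0, t1}; fixed.
Sat(E[send U ¬send]) = {t0, t1}
E[lock U E[send U ¬send]]: least fixpoint, start Z0 = Sat(E[send U ¬send]) = {t0, t1}, add states in Sat(lock) with some successor in Z. Already a fixed point.
Sat(E[lock U E[send U ¬send]]) = {t0, t1}
t0 ∈ Sat(E[lock U E[send U ¬send]]) = {t0, t1}, so the formula holds at t0.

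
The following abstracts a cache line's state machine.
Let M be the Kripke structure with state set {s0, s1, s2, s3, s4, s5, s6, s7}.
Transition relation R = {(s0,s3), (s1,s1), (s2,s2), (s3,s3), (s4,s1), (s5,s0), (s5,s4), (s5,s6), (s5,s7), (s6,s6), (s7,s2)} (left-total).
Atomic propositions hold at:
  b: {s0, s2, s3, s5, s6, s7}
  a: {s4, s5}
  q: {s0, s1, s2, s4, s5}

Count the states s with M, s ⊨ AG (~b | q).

3

Sat(~b) = {s1, s4}
Sat(~b | q) = {s0, s1, s2, s4, s5}
AG (~b | q): greatest fixpoint, start Z0 = {s0, s1, s2, s4, s5}, keep only states in Sat with every successor in Z. Z1 = {s1, s2, s4}; fixed.
Sat(AG (~b | q)) = {s1, s2, s4}
|Sat(AG (~b | q))| = |{s1, s2, s4}| = 3.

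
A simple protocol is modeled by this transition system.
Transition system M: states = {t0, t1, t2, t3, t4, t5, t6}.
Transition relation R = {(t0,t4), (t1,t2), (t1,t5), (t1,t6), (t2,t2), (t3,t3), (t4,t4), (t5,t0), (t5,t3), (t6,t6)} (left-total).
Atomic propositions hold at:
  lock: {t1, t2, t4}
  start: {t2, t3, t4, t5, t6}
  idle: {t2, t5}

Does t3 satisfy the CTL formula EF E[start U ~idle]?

Yes

Sat(~idle) = {t0, t1, t3, t4, t6}
E[start U ~idle]: least fixpoint, start Z0 = Sat(~idle) = {t0, t1, t3, t4, t6}, add states in Sat(start) with some successor in Z. Z1 = {t0, t1, t3, t4, t5, t6}; fixed.
Sat(E[start U ~idle]) = {t0, t1, t3, t4, t5, t6}
EF E[start U ~idle]: least fixpoint, start Z0 = {t0, t1, t3, t4, t5, t6}, add states with some successor in Z. Already a fixed point.
Sat(EF E[start U ~idle]) = {t0, t1, t3, t4, t5, t6}
t3 ∈ Sat(EF E[start U ~idle]) = {t0, t1, t3, t4, t5, t6}, so the formula holds at t3.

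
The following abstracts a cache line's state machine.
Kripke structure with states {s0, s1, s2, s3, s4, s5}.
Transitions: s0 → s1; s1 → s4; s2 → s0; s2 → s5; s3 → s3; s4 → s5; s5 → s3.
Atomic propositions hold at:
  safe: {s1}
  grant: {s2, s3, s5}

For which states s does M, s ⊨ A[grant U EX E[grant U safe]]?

{s0}

E[grant U safe]: least fixpoint, start Z0 = Sat(safe) = {s1}, add states in Sat(grant) with some successor in Z. Already a fixed point.
Sat(E[grant U safe]) = {s1}
Sat(EX E[grant U safe]) = {s : some successor in {s1}} = {s0}
A[grant U EX E[grant U safe]]: least fixpoint, start Z0 = Sat(EX E[grant U safe]) = {s0}, add states in Sat(grant) with every successor in Z. Already a fixed point.
Sat(A[grant U EX E[grant U safe]]) = {s0}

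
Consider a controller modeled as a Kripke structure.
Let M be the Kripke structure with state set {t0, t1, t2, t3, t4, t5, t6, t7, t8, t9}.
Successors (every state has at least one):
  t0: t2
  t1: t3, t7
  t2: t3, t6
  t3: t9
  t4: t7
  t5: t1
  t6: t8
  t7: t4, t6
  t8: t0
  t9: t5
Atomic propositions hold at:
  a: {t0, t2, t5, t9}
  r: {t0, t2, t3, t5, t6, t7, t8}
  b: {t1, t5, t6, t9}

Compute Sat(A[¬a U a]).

{t0, t2, t3, t5, t6, t8, t9}

Sat(¬a) = {t1, t3, t4, t6, t7, t8}
A[¬a U a]: least fixpoint, start Z0 = Sat(a) = {t0, t2, t5, t9}, add states in Sat(¬a) with every successor in Z. Z1 = {t0, t2, t3, t5, t8, t9}; Z2 = {t0, t2, t3, t5, t6, t8, t9}; fixed.
Sat(A[¬a U a]) = {t0, t2, t3, t5, t6, t8, t9}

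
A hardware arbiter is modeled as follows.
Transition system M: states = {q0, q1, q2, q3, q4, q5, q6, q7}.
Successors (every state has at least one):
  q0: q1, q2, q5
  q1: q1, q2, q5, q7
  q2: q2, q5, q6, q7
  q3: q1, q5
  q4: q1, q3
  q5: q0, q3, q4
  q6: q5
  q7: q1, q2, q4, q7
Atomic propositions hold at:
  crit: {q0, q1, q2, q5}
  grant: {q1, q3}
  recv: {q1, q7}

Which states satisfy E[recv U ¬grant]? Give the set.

{q0, q1, q2, q4, q5, q6, q7}

Sat(¬grant) = {q0, q2, q4, q5, q6, q7}
E[recv U ¬grant]: least fixpoint, start Z0 = Sat(¬grant) = {q0, q2, q4, q5, q6, q7}, add states in Sat(recv) with some successor in Z. Z1 = {q0, q1, q2, q4, q5, q6, q7}; fixed.
Sat(E[recv U ¬grant]) = {q0, q1, q2, q4, q5, q6, q7}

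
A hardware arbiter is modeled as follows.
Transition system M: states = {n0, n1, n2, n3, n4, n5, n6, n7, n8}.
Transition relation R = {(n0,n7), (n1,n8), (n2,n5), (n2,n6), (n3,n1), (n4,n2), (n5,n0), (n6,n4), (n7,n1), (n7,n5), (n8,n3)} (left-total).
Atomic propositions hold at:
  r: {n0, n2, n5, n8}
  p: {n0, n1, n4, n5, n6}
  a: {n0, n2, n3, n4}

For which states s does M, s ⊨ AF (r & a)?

Sat(r & a) = {n0, n2}
AF (r & a): least fixpoint, start Z0 = {n0, n2}, add states with every successor in Z. Z1 = {n0, n2, n4, n5}; Z2 = {n0, n2, n4, n5, n6}; fixed.
Sat(AF (r & a)) = {n0, n2, n4, n5, n6}

{n0, n2, n4, n5, n6}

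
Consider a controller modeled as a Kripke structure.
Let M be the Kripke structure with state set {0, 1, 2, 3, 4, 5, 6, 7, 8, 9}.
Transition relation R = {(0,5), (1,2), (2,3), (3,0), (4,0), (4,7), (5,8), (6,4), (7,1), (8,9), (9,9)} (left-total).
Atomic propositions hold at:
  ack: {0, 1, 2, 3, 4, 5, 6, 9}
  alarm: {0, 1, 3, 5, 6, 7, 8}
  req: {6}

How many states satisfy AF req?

1

AF req: least fixpoint, start Z0 = {6}, add states with every successor in Z. Already a fixed point.
Sat(AF req) = {6}
|Sat(AF req)| = |{6}| = 1.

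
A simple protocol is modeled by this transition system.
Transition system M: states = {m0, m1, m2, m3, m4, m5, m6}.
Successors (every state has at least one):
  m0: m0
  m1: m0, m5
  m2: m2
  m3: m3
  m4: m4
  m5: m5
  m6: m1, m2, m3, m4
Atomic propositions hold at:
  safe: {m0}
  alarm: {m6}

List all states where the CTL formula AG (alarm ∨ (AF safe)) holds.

AF safe: least fixpoint, start Z0 = {m0}, add states with every successor in Z. Already a fixed point.
Sat(AF safe) = {m0}
Sat(alarm ∨ (AF safe)) = {m0, m6}
AG (alarm ∨ (AF safe)): greatest fixpoint, start Z0 = {m0, m6}, keep only states in Sat with every successor in Z. Z1 = {m0}; fixed.
Sat(AG (alarm ∨ (AF safe))) = {m0}

{m0}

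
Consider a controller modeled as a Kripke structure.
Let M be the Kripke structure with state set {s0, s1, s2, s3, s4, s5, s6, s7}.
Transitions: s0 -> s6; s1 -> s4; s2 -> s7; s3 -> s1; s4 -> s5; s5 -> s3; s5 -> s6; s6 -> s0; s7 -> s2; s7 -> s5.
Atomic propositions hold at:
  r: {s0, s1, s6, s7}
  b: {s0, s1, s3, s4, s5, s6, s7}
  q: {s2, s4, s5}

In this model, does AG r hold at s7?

No

AG r: greatest fixpoint, start Z0 = {s0, s1, s6, s7}, keep only states in Sat with every successor in Z. Z1 = {s0, s6}; fixed.
Sat(AG r) = {s0, s6}
s7 ∉ Sat(AG r) = {s0, s6}, so the formula does not hold at s7.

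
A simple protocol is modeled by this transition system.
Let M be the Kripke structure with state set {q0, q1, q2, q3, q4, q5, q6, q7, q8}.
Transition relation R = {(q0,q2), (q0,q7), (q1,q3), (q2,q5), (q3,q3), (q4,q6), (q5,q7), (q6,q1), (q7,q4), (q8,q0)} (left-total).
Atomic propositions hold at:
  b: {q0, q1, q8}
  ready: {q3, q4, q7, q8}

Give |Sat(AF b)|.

AF b: least fixpoint, start Z0 = {q0, q1, q8}, add states with every successor in Z. Z1 = {q0, q1, q6, q8}; Z2 = {q0, q1, q4, q6, q8}; Z3 = {q0, q1, q4, q6, q7, q8}; Z4 = {q0, q1, q4, q5, q6, q7, q8}; Z5 = {q0, q1, q2, q4, q5, q6, q7, q8}; fixed.
Sat(AF b) = {q0, q1, q2, q4, q5, q6, q7, q8}
|Sat(AF b)| = |{q0, q1, q2, q4, q5, q6, q7, q8}| = 8.

8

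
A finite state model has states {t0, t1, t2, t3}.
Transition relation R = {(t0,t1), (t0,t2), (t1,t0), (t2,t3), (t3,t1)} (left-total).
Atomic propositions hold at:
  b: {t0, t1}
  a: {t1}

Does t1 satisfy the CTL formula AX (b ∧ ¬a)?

Sat(¬a) = {t0, t2, t3}
Sat(b ∧ ¬a) = {t0}
Sat(AX (b ∧ ¬a)) = {s : every successor in {t0}} = {t1}
t1 ∈ Sat(AX (b ∧ ¬a)) = {t1}, so the formula holds at t1.

Yes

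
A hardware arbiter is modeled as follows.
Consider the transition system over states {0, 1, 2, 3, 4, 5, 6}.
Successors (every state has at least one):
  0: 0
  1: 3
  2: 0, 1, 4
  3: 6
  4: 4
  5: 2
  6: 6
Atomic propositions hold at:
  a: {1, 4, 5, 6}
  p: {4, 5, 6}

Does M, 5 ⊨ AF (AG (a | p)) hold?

No

Sat(a | p) = {1, 4, 5, 6}
AG (a | p): greatest fixpoint, start Z0 = {1, 4, 5, 6}, keep only states in Sat with every successor in Z. Z1 = {4, 6}; fixed.
Sat(AG (a | p)) = {4, 6}
AF (AG (a | p)): least fixpoint, start Z0 = {4, 6}, add states with every successor in Z. Z1 = {3, 4, 6}; Z2 = {1, 3, 4, 6}; fixed.
Sat(AF (AG (a | p))) = {1, 3, 4, 6}
5 ∉ Sat(AF (AG (a | p))) = {1, 3, 4, 6}, so the formula does not hold at 5.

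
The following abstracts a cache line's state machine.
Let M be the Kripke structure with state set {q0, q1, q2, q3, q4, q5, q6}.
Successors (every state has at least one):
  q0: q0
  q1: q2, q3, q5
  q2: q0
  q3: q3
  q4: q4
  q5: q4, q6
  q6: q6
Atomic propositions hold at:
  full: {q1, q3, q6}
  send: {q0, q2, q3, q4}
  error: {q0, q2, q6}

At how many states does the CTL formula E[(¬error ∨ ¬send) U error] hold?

5

Sat(¬error) = {q1, q3, q4, q5}
Sat(¬send) = {q1, q5, q6}
Sat(¬error ∨ ¬send) = {q1, q3, q4, q5, q6}
E[(¬error ∨ ¬send) U error]: least fixpoint, start Z0 = Sat(error) = {q0, q2, q6}, add states in Sat(¬error ∨ ¬send) with some successor in Z. Z1 = {q0, q1, q2, q5, q6}; fixed.
Sat(E[(¬error ∨ ¬send) U error]) = {q0, q1, q2, q5, q6}
|Sat(E[(¬error ∨ ¬send) U error])| = |{q0, q1, q2, q5, q6}| = 5.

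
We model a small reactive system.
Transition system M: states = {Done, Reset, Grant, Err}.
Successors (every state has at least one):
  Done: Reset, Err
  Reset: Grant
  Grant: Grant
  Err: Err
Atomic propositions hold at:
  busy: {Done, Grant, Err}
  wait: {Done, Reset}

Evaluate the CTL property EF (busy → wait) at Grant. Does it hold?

No

Sat(busy → wait) = {Done, Reset}
EF (busy → wait): least fixpoint, start Z0 = {Done, Reset}, add states with some successor in Z. Already a fixed point.
Sat(EF (busy → wait)) = {Done, Reset}
Grant ∉ Sat(EF (busy → wait)) = {Done, Reset}, so the formula does not hold at Grant.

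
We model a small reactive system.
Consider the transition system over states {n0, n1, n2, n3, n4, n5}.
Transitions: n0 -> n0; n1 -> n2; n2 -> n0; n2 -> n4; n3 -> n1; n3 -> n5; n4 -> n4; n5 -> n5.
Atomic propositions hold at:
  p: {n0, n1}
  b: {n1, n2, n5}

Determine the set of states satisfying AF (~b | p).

Sat(~b) = {n0, n3, n4}
Sat(~b | p) = {n0, n1, n3, n4}
AF (~b | p): least fixpoint, start Z0 = {n0, n1, n3, n4}, add states with every successor in Z. Z1 = {n0, n1, n2, n3, n4}; fixed.
Sat(AF (~b | p)) = {n0, n1, n2, n3, n4}

{n0, n1, n2, n3, n4}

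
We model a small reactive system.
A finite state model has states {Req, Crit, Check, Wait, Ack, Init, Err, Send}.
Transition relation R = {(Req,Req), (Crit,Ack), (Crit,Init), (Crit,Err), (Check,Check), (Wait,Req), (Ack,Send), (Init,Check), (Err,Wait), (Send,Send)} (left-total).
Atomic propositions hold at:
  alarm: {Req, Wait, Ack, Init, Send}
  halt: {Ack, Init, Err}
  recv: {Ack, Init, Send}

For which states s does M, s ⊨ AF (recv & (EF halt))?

EF halt: least fixpoint, start Z0 = {Ack, Init, Err}, add states with some successor in Z. Z1 = {Crit, Ack, Init, Err}; fixed.
Sat(EF halt) = {Crit, Ack, Init, Err}
Sat(recv & (EF halt)) = {Ack, Init}
AF (recv & (EF halt)): least fixpoint, start Z0 = {Ack, Init}, add states with every successor in Z. Already a fixed point.
Sat(AF (recv & (EF halt))) = {Ack, Init}

{Ack, Init}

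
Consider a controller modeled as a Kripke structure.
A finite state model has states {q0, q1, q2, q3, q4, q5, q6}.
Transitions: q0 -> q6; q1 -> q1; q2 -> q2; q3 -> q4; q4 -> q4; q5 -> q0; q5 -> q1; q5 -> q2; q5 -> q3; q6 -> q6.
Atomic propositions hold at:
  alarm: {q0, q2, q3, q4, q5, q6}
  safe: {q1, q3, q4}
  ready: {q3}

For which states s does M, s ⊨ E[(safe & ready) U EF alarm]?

{q0, q2, q3, q4, q5, q6}

Sat(safe & ready) = {q3}
EF alarm: least fixpoint, start Z0 = {q0, q2, q3, q4, q5, q6}, add states with some successor in Z. Already a fixed point.
Sat(EF alarm) = {q0, q2, q3, q4, q5, q6}
E[(safe & ready) U EF alarm]: least fixpoint, start Z0 = Sat(EF alarm) = {q0, q2, q3, q4, q5, q6}, add states in Sat(safe & ready) with some successor in Z. Already a fixed point.
Sat(E[(safe & ready) U EF alarm]) = {q0, q2, q3, q4, q5, q6}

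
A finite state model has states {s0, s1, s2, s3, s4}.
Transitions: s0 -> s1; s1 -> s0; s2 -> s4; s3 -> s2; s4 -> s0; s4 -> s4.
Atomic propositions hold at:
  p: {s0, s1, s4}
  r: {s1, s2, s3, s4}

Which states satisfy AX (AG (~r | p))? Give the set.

{s0, s1, s2, s4}

Sat(~r) = {s0}
Sat(~r | p) = {s0, s1, s4}
AG (~r | p): greatest fixpoint, start Z0 = {s0, s1, s4}, keep only states in Sat with every successor in Z. Already a fixed point.
Sat(AG (~r | p)) = {s0, s1, s4}
Sat(AX (AG (~r | p))) = {s : every successor in {s0, s1, s4}} = {s0, s1, s2, s4}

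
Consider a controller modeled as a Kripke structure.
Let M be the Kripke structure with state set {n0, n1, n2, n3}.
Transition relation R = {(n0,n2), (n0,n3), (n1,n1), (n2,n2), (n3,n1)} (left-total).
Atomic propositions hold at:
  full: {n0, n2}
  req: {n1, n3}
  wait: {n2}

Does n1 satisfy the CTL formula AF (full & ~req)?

No

Sat(~req) = {n0, n2}
Sat(full & ~req) = {n0, n2}
AF (full & ~req): least fixpoint, start Z0 = {n0, n2}, add states with every successor in Z. Already a fixed point.
Sat(AF (full & ~req)) = {n0, n2}
n1 ∉ Sat(AF (full & ~req)) = {n0, n2}, so the formula does not hold at n1.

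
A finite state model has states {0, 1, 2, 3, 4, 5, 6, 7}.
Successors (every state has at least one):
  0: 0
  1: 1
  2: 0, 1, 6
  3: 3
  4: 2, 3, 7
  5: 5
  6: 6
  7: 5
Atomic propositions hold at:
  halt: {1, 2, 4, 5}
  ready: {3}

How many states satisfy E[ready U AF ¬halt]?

4

Sat(¬halt) = {0, 3, 6, 7}
AF ¬halt: least fixpoint, start Z0 = {0, 3, 6, 7}, add states with every successor in Z. Already a fixed point.
Sat(AF ¬halt) = {0, 3, 6, 7}
E[ready U AF ¬halt]: least fixpoint, start Z0 = Sat(AF ¬halt) = {0, 3, 6, 7}, add states in Sat(ready) with some successor in Z. Already a fixed point.
Sat(E[ready U AF ¬halt]) = {0, 3, 6, 7}
|Sat(E[ready U AF ¬halt])| = |{0, 3, 6, 7}| = 4.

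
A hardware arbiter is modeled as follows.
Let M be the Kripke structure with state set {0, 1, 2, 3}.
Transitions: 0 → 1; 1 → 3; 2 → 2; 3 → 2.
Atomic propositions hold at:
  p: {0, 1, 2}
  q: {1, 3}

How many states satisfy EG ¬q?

Sat(¬q) = {0, 2}
EG ¬q: greatest fixpoint, start Z0 = {0, 2}, keep only states in Sat with some successor in Z. Z1 = {2}; fixed.
Sat(EG ¬q) = {2}
|Sat(EG ¬q)| = |{2}| = 1.

1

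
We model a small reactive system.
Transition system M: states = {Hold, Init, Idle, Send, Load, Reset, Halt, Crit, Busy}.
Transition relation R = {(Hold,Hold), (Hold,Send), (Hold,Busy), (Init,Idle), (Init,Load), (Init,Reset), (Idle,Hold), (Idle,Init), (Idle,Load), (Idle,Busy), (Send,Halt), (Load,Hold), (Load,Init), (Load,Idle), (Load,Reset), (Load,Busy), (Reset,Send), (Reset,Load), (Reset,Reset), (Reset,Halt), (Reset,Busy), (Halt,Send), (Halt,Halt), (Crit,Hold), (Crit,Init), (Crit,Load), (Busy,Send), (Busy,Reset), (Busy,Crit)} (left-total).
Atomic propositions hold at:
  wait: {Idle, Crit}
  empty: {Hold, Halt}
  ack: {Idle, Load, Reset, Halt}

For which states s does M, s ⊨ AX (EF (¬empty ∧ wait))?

Sat(¬empty) = {Init, Idle, Send, Load, Reset, Crit, Busy}
Sat(¬empty ∧ wait) = {Idle, Crit}
EF (¬empty ∧ wait): least fixpoint, start Z0 = {Idle, Crit}, add states with some successor in Z. Z1 = {Init, Idle, Load, Crit, Busy}; Z2 = {Hold, Init, Idle, Load, Reset, Crit, Busy}; fixed.
Sat(EF (¬empty ∧ wait)) = {Hold, Init, Idle, Load, Reset, Crit, Busy}
Sat(AX (EF (¬empty ∧ wait))) = {s : every successor in {Hold, Init, Idle, Load, Reset, Crit, Busy}} = {Init, Idle, Load, Crit}

{Init, Idle, Load, Crit}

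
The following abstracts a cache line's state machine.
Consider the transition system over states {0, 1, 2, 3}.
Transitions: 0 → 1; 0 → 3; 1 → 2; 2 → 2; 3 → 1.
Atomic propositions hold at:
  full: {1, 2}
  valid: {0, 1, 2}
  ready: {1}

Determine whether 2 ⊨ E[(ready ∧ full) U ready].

No

Sat(ready ∧ full) = {1}
E[(ready ∧ full) U ready]: least fixpoint, start Z0 = Sat(ready) = {1}, add states in Sat(ready ∧ full) with some successor in Z. Already a fixed point.
Sat(E[(ready ∧ full) U ready]) = {1}
2 ∉ Sat(E[(ready ∧ full) U ready]) = {1}, so the formula does not hold at 2.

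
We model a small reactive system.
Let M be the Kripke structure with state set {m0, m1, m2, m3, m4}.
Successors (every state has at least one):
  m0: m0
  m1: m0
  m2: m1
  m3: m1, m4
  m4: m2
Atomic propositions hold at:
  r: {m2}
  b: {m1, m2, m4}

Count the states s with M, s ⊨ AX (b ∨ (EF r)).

EF r: least fixpoint, start Z0 = {m2}, add states with some successor in Z. Z1 = {m2, m4}; Z2 = {m2, m3, m4}; fixed.
Sat(EF r) = {m2, m3, m4}
Sat(b ∨ (EF r)) = {m1, m2, m3, m4}
Sat(AX (b ∨ (EF r))) = {s : every successor in {m1, m2, m3, m4}} = {m2, m3, m4}
|Sat(AX (b ∨ (EF r)))| = |{m2, m3, m4}| = 3.

3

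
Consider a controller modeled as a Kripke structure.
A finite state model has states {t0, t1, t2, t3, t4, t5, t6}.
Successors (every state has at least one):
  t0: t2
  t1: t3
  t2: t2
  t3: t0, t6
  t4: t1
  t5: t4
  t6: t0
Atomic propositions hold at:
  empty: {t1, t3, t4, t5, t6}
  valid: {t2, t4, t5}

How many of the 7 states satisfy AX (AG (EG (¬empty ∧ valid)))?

Sat(¬empty) = {t0, t2}
Sat(¬empty ∧ valid) = {t2}
EG (¬empty ∧ valid): greatest fixpoint, start Z0 = {t2}, keep only states in Sat with some successor in Z. Already a fixed point.
Sat(EG (¬empty ∧ valid)) = {t2}
AG (EG (¬empty ∧ valid)): greatest fixpoint, start Z0 = {t2}, keep only states in Sat with every successor in Z. Already a fixed point.
Sat(AG (EG (¬empty ∧ valid))) = {t2}
Sat(AX (AG (EG (¬empty ∧ valid)))) = {s : every successor in {t2}} = {t0, t2}
|Sat(AX (AG (EG (¬empty ∧ valid))))| = |{t0, t2}| = 2.

2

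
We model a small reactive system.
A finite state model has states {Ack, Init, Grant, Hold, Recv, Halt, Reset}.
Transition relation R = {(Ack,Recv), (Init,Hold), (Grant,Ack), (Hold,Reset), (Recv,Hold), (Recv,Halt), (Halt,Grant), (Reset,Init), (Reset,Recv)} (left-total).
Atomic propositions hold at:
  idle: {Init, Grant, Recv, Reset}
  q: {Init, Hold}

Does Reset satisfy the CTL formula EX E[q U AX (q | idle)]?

Yes

Sat(q | idle) = {Init, Grant, Hold, Recv, Reset}
Sat(AX (q | idle)) = {s : every successor in {Init, Grant, Hold, Recv, Reset}} = {Ack, Init, Hold, Halt, Reset}
E[q U AX (q | idle)]: least fixpoint, start Z0 = Sat(AX (q | idle)) = {Ack, Init, Hold, Halt, Reset}, add states in Sat(q) with some successor in Z. Already a fixed point.
Sat(E[q U AX (q | idle)]) = {Ack, Init, Hold, Halt, Reset}
Sat(EX E[q U AX (q | idle)]) = {s : some successor in {Ack, Init, Hold, Halt, Reset}} = {Init, Grant, Hold, Recv, Reset}
Reset ∈ Sat(EX E[q U AX (q | idle)]) = {Init, Grant, Hold, Recv, Reset}, so the formula holds at Reset.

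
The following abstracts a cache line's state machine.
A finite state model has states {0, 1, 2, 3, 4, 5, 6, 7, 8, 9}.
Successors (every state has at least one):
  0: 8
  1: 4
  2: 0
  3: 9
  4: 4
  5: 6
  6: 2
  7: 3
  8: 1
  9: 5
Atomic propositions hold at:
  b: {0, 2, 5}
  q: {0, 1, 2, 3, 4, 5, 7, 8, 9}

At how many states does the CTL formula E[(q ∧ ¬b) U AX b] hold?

Sat(¬b) = {1, 3, 4, 6, 7, 8, 9}
Sat(q ∧ ¬b) = {1, 3, 4, 7, 8, 9}
Sat(AX b) = {s : every successor in {0, 2, 5}} = {2, 6, 9}
E[(q ∧ ¬b) U AX b]: least fixpoint, start Z0 = Sat(AX b) = {2, 6, 9}, add states in Sat(q ∧ ¬b) with some successor in Z. Z1 = {2, 3, 6, 9}; Z2 = {2, 3, 6, 7, 9}; fixed.
Sat(E[(q ∧ ¬b) U AX b]) = {2, 3, 6, 7, 9}
|Sat(E[(q ∧ ¬b) U AX b])| = |{2, 3, 6, 7, 9}| = 5.

5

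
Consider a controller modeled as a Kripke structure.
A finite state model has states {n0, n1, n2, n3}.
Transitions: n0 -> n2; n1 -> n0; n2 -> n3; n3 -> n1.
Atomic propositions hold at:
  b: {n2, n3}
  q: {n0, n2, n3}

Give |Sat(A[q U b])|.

3

A[q U b]: least fixpoint, start Z0 = Sat(b) = {n2, n3}, add states in Sat(q) with every successor in Z. Z1 = {n0, n2, n3}; fixed.
Sat(A[q U b]) = {n0, n2, n3}
|Sat(A[q U b])| = |{n0, n2, n3}| = 3.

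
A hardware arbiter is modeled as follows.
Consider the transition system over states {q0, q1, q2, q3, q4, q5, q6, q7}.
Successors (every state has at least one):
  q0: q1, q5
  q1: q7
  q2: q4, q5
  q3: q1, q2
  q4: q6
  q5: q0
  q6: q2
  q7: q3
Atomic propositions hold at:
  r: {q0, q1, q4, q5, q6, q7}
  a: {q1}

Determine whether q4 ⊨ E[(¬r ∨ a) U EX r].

Sat(¬r) = {q2, q3}
Sat(¬r ∨ a) = {q1, q2, q3}
Sat(EX r) = {s : some successor in {q0, q1, q4, q5, q6, q7}} = {q0, q1, q2, q3, q4, q5}
E[(¬r ∨ a) U EX r]: least fixpoint, start Z0 = Sat(EX r) = {q0, q1, q2, q3, q4, q5}, add states in Sat(¬r ∨ a) with some successor in Z. Already a fixed point.
Sat(E[(¬r ∨ a) U EX r]) = {q0, q1, q2, q3, q4, q5}
q4 ∈ Sat(E[(¬r ∨ a) U EX r]) = {q0, q1, q2, q3, q4, q5}, so the formula holds at q4.

Yes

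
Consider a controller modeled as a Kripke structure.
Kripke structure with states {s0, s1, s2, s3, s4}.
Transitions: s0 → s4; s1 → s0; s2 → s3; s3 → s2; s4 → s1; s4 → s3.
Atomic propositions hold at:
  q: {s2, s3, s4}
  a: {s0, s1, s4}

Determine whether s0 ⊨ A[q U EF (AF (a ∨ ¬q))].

Sat(¬q) = {s0, s1}
Sat(a ∨ ¬q) = {s0, s1, s4}
AF (a ∨ ¬q): least fixpoint, start Z0 = {s0, s1, s4}, add states with every successor in Z. Already a fixed point.
Sat(AF (a ∨ ¬q)) = {s0, s1, s4}
EF (AF (a ∨ ¬q)): least fixpoint, start Z0 = {s0, s1, s4}, add states with some successor in Z. Already a fixed point.
Sat(EF (AF (a ∨ ¬q))) = {s0, s1, s4}
A[q U EF (AF (a ∨ ¬q))]: least fixpoint, start Z0 = Sat(EF (AF (a ∨ ¬q))) = {s0, s1, s4}, add states in Sat(q) with every successor in Z. Already a fixed point.
Sat(A[q U EF (AF (a ∨ ¬q))]) = {s0, s1, s4}
s0 ∈ Sat(A[q U EF (AF (a ∨ ¬q))]) = {s0, s1, s4}, so the formula holds at s0.

Yes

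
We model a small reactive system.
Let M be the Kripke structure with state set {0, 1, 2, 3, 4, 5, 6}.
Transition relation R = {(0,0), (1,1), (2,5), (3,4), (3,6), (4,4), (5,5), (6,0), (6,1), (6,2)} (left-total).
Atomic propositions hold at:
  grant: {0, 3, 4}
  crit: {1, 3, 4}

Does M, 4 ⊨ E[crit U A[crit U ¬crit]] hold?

Sat(¬crit) = {0, 2, 5, 6}
A[crit U ¬crit]: least fixpoint, start Z0 = Sat(¬crit) = {0, 2, 5, 6}, add states in Sat(crit) with every successor in Z. Already a fixed point.
Sat(A[crit U ¬crit]) = {0, 2, 5, 6}
E[crit U A[crit U ¬crit]]: least fixpoint, start Z0 = Sat(A[crit U ¬crit]) = {0, 2, 5, 6}, add states in Sat(crit) with some successor in Z. Z1 = {0, 2, 3, 5, 6}; fixed.
Sat(E[crit U A[crit U ¬crit]]) = {0, 2, 3, 5, 6}
4 ∉ Sat(E[crit U A[crit U ¬crit]]) = {0, 2, 3, 5, 6}, so the formula does not hold at 4.

No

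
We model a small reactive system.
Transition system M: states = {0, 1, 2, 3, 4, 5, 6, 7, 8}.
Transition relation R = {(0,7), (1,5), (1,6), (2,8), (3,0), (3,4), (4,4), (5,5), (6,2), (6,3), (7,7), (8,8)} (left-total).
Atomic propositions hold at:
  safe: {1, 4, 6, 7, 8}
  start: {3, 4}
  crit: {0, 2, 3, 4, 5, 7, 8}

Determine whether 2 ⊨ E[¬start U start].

No

Sat(¬start) = {0, 1, 2, 5, 6, 7, 8}
E[¬start U start]: least fixpoint, start Z0 = Sat(start) = {3, 4}, add states in Sat(¬start) with some successor in Z. Z1 = {3, 4, 6}; Z2 = {1, 3, 4, 6}; fixed.
Sat(E[¬start U start]) = {1, 3, 4, 6}
2 ∉ Sat(E[¬start U start]) = {1, 3, 4, 6}, so the formula does not hold at 2.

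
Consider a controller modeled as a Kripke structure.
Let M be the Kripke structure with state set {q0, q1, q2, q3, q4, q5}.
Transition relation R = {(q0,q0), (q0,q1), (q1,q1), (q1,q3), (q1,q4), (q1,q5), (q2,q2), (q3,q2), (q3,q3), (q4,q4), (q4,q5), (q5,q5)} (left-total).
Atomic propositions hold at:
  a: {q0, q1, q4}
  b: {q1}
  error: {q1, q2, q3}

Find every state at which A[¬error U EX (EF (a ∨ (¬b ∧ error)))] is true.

Sat(¬error) = {q0, q4, q5}
Sat(¬b) = {q0, q2, q3, q4, q5}
Sat(¬b ∧ error) = {q2, q3}
Sat(a ∨ (¬b ∧ error)) = {q0, q1, q2, q3, q4}
EF (a ∨ (¬b ∧ error)): least fixpoint, start Z0 = {q0, q1, q2, q3, q4}, add states with some successor in Z. Already a fixed point.
Sat(EF (a ∨ (¬b ∧ error))) = {q0, q1, q2, q3, q4}
Sat(EX (EF (a ∨ (¬b ∧ error)))) = {s : some successor in {q0, q1, q2, q3, q4}} = {q0, q1, q2, q3, q4}
A[¬error U EX (EF (a ∨ (¬b ∧ error)))]: least fixpoint, start Z0 = Sat(EX (EF (a ∨ (¬b ∧ error)))) = {q0, q1, q2, q3, q4}, add states in Sat(¬error) with every successor in Z. Already a fixed point.
Sat(A[¬error U EX (EF (a ∨ (¬b ∧ error)))]) = {q0, q1, q2, q3, q4}

{q0, q1, q2, q3, q4}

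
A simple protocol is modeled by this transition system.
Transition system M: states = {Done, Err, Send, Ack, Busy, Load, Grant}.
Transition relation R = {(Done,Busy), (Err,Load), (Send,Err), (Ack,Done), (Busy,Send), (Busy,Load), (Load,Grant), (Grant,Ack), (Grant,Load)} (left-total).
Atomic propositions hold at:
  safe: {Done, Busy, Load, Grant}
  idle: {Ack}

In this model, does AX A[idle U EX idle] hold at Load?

Sat(EX idle) = {s : some successor in {Ack}} = {Grant}
A[idle U EX idle]: least fixpoint, start Z0 = Sat(EX idle) = {Grant}, add states in Sat(idle) with every successor in Z. Already a fixed point.
Sat(A[idle U EX idle]) = {Grant}
Sat(AX A[idle U EX idle]) = {s : every successor in {Grant}} = {Load}
Load ∈ Sat(AX A[idle U EX idle]) = {Load}, so the formula holds at Load.

Yes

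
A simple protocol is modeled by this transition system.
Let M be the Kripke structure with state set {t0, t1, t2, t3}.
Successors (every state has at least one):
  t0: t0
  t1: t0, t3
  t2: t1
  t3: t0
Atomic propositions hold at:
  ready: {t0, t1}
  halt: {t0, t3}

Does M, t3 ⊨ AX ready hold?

Yes

Sat(AX ready) = {s : every successor in {t0, t1}} = {t0, t2, t3}
t3 ∈ Sat(AX ready) = {t0, t2, t3}, so the formula holds at t3.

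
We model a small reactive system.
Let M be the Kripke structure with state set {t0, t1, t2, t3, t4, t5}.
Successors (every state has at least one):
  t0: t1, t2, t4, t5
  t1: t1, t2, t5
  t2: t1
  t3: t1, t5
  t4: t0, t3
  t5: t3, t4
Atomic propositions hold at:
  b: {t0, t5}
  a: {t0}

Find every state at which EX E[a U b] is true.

{t0, t1, t3, t4}

E[a U b]: least fixpoint, start Z0 = Sat(b) = {t0, t5}, add states in Sat(a) with some successor in Z. Already a fixed point.
Sat(E[a U b]) = {t0, t5}
Sat(EX E[a U b]) = {s : some successor in {t0, t5}} = {t0, t1, t3, t4}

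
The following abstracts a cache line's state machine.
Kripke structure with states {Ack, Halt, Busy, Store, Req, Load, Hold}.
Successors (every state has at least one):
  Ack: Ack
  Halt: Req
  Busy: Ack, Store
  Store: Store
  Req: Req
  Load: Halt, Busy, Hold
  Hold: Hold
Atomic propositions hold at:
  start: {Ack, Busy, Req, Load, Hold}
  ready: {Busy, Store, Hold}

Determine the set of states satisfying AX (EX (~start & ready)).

{Store}

Sat(~start) = {Halt, Store}
Sat(~start & ready) = {Store}
Sat(EX (~start & ready)) = {s : some successor in {Store}} = {Busy, Store}
Sat(AX (EX (~start & ready))) = {s : every successor in {Busy, Store}} = {Store}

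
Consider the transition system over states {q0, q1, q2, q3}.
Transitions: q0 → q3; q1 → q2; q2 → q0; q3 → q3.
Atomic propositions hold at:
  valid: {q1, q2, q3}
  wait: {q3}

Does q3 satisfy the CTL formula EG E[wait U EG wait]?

Yes

EG wait: greatest fixpoint, start Z0 = {q3}, keep only states in Sat with some successor in Z. Already a fixed point.
Sat(EG wait) = {q3}
E[wait U EG wait]: least fixpoint, start Z0 = Sat(EG wait) = {q3}, add states in Sat(wait) with some successor in Z. Already a fixed point.
Sat(E[wait U EG wait]) = {q3}
EG E[wait U EG wait]: greatest fixpoint, start Z0 = {q3}, keep only states in Sat with some successor in Z. Already a fixed point.
Sat(EG E[wait U EG wait]) = {q3}
q3 ∈ Sat(EG E[wait U EG wait]) = {q3}, so the formula holds at q3.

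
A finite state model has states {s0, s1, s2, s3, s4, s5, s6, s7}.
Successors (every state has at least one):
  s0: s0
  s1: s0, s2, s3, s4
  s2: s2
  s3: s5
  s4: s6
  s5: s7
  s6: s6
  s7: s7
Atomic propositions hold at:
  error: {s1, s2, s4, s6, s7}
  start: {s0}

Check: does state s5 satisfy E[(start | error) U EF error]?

Sat(start | error) = {s0, s1, s2, s4, s6, s7}
EF error: least fixpoint, start Z0 = {s1, s2, s4, s6, s7}, add states with some successor in Z. Z1 = {s1, s2, s4, s5, s6, s7}; Z2 = {s1, s2, s3, s4, s5, s6, s7}; fixed.
Sat(EF error) = {s1, s2, s3, s4, s5, s6, s7}
E[(start | error) U EF error]: least fixpoint, start Z0 = Sat(EF error) = {s1, s2, s3, s4, s5, s6, s7}, add states in Sat(start | error) with some successor in Z. Already a fixed point.
Sat(E[(start | error) U EF error]) = {s1, s2, s3, s4, s5, s6, s7}
s5 ∈ Sat(E[(start | error) U EF error]) = {s1, s2, s3, s4, s5, s6, s7}, so the formula holds at s5.

Yes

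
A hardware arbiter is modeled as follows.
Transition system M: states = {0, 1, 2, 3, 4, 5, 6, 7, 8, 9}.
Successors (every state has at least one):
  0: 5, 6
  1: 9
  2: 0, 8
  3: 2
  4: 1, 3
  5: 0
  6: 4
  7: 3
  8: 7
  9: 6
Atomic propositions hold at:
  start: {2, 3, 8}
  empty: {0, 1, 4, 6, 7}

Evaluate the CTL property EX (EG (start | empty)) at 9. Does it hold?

Sat(start | empty) = {0, 1, 2, 3, 4, 6, 7, 8}
EG (start | empty): greatest fixpoint, start Z0 = {0, 1, 2, 3, 4, 6, 7, 8}, keep only states in Sat with some successor in Z. Z1 = {0, 2, 3, 4, 6, 7, 8}; fixed.
Sat(EG (start | empty)) = {0, 2, 3, 4, 6, 7, 8}
Sat(EX (EG (start | empty))) = {s : some successor in {0, 2, 3, 4, 6, 7, 8}} = {0, 2, 3, 4, 5, 6, 7, 8, 9}
9 ∈ Sat(EX (EG (start | empty))) = {0, 2, 3, 4, 5, 6, 7, 8, 9}, so the formula holds at 9.

Yes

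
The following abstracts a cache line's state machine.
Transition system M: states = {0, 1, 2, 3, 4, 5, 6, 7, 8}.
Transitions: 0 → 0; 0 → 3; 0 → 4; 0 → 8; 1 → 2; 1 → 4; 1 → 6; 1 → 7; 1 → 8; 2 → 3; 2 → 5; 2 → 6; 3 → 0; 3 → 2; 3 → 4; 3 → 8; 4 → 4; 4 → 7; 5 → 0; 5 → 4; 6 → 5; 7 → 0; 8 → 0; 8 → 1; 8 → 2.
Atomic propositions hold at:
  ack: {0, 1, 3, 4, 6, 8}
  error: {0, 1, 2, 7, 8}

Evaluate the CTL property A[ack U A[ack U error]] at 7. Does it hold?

A[ack U error]: least fixpoint, start Z0 = Sat(error) = {0, 1, 2, 7, 8}, add states in Sat(ack) with every successor in Z. Already a fixed point.
Sat(A[ack U error]) = {0, 1, 2, 7, 8}
A[ack U A[ack U error]]: least fixpoint, start Z0 = Sat(A[ack U error]) = {0, 1, 2, 7, 8}, add states in Sat(ack) with every successor in Z. Already a fixed point.
Sat(A[ack U A[ack U error]]) = {0, 1, 2, 7, 8}
7 ∈ Sat(A[ack U A[ack U error]]) = {0, 1, 2, 7, 8}, so the formula holds at 7.

Yes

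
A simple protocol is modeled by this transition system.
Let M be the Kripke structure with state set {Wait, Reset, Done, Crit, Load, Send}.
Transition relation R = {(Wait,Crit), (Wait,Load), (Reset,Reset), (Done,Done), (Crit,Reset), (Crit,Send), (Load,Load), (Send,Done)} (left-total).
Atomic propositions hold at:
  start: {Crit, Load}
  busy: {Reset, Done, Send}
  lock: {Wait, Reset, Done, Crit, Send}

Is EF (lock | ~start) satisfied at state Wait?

Sat(~start) = {Wait, Reset, Done, Send}
Sat(lock | ~start) = {Wait, Reset, Done, Crit, Send}
EF (lock | ~start): least fixpoint, start Z0 = {Wait, Reset, Done, Crit, Send}, add states with some successor in Z. Already a fixed point.
Sat(EF (lock | ~start)) = {Wait, Reset, Done, Crit, Send}
Wait ∈ Sat(EF (lock | ~start)) = {Wait, Reset, Done, Crit, Send}, so the formula holds at Wait.

Yes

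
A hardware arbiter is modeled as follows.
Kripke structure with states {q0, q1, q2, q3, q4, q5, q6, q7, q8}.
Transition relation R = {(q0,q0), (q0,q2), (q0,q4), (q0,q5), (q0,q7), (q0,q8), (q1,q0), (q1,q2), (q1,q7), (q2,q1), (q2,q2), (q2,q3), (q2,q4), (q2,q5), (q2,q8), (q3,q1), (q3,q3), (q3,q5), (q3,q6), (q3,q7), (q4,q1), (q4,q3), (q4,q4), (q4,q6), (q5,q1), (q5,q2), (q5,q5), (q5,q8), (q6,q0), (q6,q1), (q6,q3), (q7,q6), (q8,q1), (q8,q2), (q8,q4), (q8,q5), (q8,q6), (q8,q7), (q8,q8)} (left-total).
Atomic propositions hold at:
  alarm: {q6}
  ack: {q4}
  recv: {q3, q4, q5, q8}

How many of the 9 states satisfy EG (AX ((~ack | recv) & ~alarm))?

Sat(~ack) = {q0, q1, q2, q3, q5, q6, q7, q8}
Sat(~ack | recv) = {q0, q1, q2, q3, q4, q5, q6, q7, q8}
Sat(~alarm) = {q0, q1, q2, q3, q4, q5, q7, q8}
Sat((~ack | recv) & ~alarm) = {q0, q1, q2, q3, q4, q5, q7, q8}
Sat(AX ((~ack | recv) & ~alarm)) = {s : every successor in {q0, q1, q2, q3, q4, q5, q7, q8}} = {q0, q1, q2, q5, q6}
EG (AX ((~ack | recv) & ~alarm)): greatest fixpoint, start Z0 = {q0, q1, q2, q5, q6}, keep only states in Sat with some successor in Z. Already a fixed point.
Sat(EG (AX ((~ack | recv) & ~alarm))) = {q0, q1, q2, q5, q6}
|Sat(EG (AX ((~ack | recv) & ~alarm)))| = |{q0, q1, q2, q5, q6}| = 5.

5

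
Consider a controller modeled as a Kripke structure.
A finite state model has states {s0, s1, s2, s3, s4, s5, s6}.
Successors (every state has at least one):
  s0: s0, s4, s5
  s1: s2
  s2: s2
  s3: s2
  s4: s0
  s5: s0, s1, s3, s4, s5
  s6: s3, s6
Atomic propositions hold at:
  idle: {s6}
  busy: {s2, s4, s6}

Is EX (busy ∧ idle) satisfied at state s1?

Sat(busy ∧ idle) = {s6}
Sat(EX (busy ∧ idle)) = {s : some successor in {s6}} = {s6}
s1 ∉ Sat(EX (busy ∧ idle)) = {s6}, so the formula does not hold at s1.

No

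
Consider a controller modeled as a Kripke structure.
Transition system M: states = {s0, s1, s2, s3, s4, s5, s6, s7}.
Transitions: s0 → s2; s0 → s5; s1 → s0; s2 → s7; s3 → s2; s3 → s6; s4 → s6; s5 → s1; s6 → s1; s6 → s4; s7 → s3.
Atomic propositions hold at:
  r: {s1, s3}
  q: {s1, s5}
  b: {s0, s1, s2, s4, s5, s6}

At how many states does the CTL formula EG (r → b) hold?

Sat(r → b) = {s0, s1, s2, s4, s5, s6, s7}
EG (r → b): greatest fixpoint, start Z0 = {s0, s1, s2, s4, s5, s6, s7}, keep only states in Sat with some successor in Z. Z1 = {s0, s1, s2, s4, s5, s6}; Z2 = {s0, s1, s4, s5, s6}; fixed.
Sat(EG (r → b)) = {s0, s1, s4, s5, s6}
|Sat(EG (r → b))| = |{s0, s1, s4, s5, s6}| = 5.

5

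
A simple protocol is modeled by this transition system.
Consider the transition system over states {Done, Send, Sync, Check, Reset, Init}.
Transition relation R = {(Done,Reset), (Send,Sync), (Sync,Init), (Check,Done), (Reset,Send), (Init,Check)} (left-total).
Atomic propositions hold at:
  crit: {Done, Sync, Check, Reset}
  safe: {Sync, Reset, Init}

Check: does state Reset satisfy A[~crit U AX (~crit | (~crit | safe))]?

Sat(~crit) = {Send, Init}
Sat(~crit | safe) = {Send, Sync, Reset, Init}
Sat(~crit | (~crit | safe)) = {Send, Sync, Reset, Init}
Sat(AX (~crit | (~crit | safe))) = {s : every successor in {Send, Sync, Reset, Init}} = {Done, Send, Sync, Reset}
A[~crit U AX (~crit | (~crit | safe))]: least fixpoint, start Z0 = Sat(AX (~crit | (~crit | safe))) = {Done, Send, Sync, Reset}, add states in Sat(~crit) with every successor in Z. Already a fixed point.
Sat(A[~crit U AX (~crit | (~crit | safe))]) = {Done, Send, Sync, Reset}
Reset ∈ Sat(A[~crit U AX (~crit | (~crit | safe))]) = {Done, Send, Sync, Reset}, so the formula holds at Reset.

Yes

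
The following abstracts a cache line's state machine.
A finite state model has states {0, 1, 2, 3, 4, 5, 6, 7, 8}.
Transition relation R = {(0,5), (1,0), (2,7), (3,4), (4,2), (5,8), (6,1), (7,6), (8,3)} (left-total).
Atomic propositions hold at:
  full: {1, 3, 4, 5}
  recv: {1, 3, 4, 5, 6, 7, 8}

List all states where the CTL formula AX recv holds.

Sat(AX recv) = {s : every successor in {1, 3, 4, 5, 6, 7, 8}} = {0, 2, 3, 5, 6, 7, 8}

{0, 2, 3, 5, 6, 7, 8}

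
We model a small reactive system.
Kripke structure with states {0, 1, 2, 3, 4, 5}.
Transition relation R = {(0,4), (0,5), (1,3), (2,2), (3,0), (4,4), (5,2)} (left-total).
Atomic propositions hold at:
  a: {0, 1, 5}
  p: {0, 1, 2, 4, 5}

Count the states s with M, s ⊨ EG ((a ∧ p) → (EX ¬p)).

2

Sat(a ∧ p) = {0, 1, 5}
Sat(¬p) = {3}
Sat(EX ¬p) = {s : some successor in {3}} = {1}
Sat((a ∧ p) → (EX ¬p)) = {1, 2, 3, 4}
EG ((a ∧ p) → (EX ¬p)): greatest fixpoint, start Z0 = {1, 2, 3, 4}, keep only states in Sat with some successor in Z. Z1 = {1, 2, 4}; Z2 = {2, 4}; fixed.
Sat(EG ((a ∧ p) → (EX ¬p))) = {2, 4}
|Sat(EG ((a ∧ p) → (EX ¬p)))| = |{2, 4}| = 2.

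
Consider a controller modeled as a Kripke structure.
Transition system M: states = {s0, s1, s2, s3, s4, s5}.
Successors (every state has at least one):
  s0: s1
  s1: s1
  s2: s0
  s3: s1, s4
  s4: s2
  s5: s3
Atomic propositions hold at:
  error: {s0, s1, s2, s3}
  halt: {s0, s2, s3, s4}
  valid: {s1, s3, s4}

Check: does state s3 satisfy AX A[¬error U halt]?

No

Sat(¬error) = {s4, s5}
A[¬error U halt]: least fixpoint, start Z0 = Sat(halt) = {s0, s2, s3, s4}, add states in Sat(¬error) with every successor in Z. Z1 = {s0, s2, s3, s4, s5}; fixed.
Sat(A[¬error U halt]) = {s0, s2, s3, s4, s5}
Sat(AX A[¬error U halt]) = {s : every successor in {s0, s2, s3, s4, s5}} = {s2, s4, s5}
s3 ∉ Sat(AX A[¬error U halt]) = {s2, s4, s5}, so the formula does not hold at s3.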